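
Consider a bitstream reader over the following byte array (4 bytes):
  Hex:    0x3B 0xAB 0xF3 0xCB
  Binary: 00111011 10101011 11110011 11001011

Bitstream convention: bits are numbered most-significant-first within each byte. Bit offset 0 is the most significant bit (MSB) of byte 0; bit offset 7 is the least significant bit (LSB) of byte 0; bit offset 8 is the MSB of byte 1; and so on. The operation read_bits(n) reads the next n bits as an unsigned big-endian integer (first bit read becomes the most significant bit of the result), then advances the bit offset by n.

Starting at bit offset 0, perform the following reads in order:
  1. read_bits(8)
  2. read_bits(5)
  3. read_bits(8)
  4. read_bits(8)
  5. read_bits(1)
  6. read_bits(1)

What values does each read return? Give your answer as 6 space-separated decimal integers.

Read 1: bits[0:8] width=8 -> value=59 (bin 00111011); offset now 8 = byte 1 bit 0; 24 bits remain
Read 2: bits[8:13] width=5 -> value=21 (bin 10101); offset now 13 = byte 1 bit 5; 19 bits remain
Read 3: bits[13:21] width=8 -> value=126 (bin 01111110); offset now 21 = byte 2 bit 5; 11 bits remain
Read 4: bits[21:29] width=8 -> value=121 (bin 01111001); offset now 29 = byte 3 bit 5; 3 bits remain
Read 5: bits[29:30] width=1 -> value=0 (bin 0); offset now 30 = byte 3 bit 6; 2 bits remain
Read 6: bits[30:31] width=1 -> value=1 (bin 1); offset now 31 = byte 3 bit 7; 1 bits remain

Answer: 59 21 126 121 0 1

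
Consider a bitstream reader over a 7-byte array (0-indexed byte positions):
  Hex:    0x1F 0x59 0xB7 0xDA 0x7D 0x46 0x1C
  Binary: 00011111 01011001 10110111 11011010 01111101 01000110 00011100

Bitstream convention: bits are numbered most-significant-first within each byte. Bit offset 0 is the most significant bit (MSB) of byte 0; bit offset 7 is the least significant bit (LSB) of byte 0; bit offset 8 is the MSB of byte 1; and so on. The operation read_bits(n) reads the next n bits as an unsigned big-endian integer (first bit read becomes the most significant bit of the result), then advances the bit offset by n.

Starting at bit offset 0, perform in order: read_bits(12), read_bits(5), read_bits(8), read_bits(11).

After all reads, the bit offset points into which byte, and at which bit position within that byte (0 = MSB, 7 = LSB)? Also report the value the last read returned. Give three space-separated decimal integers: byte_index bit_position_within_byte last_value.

Answer: 4 4 1447

Derivation:
Read 1: bits[0:12] width=12 -> value=501 (bin 000111110101); offset now 12 = byte 1 bit 4; 44 bits remain
Read 2: bits[12:17] width=5 -> value=19 (bin 10011); offset now 17 = byte 2 bit 1; 39 bits remain
Read 3: bits[17:25] width=8 -> value=111 (bin 01101111); offset now 25 = byte 3 bit 1; 31 bits remain
Read 4: bits[25:36] width=11 -> value=1447 (bin 10110100111); offset now 36 = byte 4 bit 4; 20 bits remain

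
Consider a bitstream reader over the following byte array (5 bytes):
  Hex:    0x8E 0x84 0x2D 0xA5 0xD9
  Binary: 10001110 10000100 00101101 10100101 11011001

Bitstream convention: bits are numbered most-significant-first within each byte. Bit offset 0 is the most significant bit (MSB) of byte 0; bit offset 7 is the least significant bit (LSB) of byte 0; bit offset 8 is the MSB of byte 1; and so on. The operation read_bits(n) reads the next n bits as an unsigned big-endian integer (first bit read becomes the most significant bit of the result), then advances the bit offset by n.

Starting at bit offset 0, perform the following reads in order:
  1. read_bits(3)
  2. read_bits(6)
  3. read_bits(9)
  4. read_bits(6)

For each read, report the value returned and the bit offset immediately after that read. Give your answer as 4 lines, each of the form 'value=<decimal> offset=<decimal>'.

Read 1: bits[0:3] width=3 -> value=4 (bin 100); offset now 3 = byte 0 bit 3; 37 bits remain
Read 2: bits[3:9] width=6 -> value=29 (bin 011101); offset now 9 = byte 1 bit 1; 31 bits remain
Read 3: bits[9:18] width=9 -> value=16 (bin 000010000); offset now 18 = byte 2 bit 2; 22 bits remain
Read 4: bits[18:24] width=6 -> value=45 (bin 101101); offset now 24 = byte 3 bit 0; 16 bits remain

Answer: value=4 offset=3
value=29 offset=9
value=16 offset=18
value=45 offset=24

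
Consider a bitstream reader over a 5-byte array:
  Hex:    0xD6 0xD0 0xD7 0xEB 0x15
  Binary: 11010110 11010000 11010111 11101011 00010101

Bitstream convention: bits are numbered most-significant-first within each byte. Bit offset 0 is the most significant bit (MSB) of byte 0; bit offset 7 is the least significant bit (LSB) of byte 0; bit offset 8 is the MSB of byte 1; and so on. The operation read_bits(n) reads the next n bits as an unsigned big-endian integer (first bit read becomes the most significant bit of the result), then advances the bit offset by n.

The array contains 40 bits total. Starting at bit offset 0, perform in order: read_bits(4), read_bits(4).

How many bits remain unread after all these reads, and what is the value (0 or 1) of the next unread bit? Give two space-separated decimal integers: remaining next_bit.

Answer: 32 1

Derivation:
Read 1: bits[0:4] width=4 -> value=13 (bin 1101); offset now 4 = byte 0 bit 4; 36 bits remain
Read 2: bits[4:8] width=4 -> value=6 (bin 0110); offset now 8 = byte 1 bit 0; 32 bits remain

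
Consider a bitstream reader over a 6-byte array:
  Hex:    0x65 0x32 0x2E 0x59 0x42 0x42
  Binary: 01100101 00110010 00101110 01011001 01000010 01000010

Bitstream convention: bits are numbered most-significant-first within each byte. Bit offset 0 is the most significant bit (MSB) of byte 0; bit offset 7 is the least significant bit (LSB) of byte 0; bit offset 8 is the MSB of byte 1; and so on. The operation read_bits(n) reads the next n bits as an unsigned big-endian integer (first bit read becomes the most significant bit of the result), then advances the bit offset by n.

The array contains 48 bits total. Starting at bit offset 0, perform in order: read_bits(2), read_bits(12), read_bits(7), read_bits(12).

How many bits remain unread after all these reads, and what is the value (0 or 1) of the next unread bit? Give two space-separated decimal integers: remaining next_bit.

Answer: 15 1

Derivation:
Read 1: bits[0:2] width=2 -> value=1 (bin 01); offset now 2 = byte 0 bit 2; 46 bits remain
Read 2: bits[2:14] width=12 -> value=2380 (bin 100101001100); offset now 14 = byte 1 bit 6; 34 bits remain
Read 3: bits[14:21] width=7 -> value=69 (bin 1000101); offset now 21 = byte 2 bit 5; 27 bits remain
Read 4: bits[21:33] width=12 -> value=3250 (bin 110010110010); offset now 33 = byte 4 bit 1; 15 bits remain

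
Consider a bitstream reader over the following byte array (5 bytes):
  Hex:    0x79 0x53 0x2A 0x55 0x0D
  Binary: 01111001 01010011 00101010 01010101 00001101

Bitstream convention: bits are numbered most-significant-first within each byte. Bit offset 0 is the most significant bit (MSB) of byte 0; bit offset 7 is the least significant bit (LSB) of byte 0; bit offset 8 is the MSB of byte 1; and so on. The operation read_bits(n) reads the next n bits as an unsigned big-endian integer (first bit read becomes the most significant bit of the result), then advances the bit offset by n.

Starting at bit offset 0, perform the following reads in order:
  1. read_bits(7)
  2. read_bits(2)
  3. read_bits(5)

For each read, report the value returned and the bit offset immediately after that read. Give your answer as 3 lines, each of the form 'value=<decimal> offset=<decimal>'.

Read 1: bits[0:7] width=7 -> value=60 (bin 0111100); offset now 7 = byte 0 bit 7; 33 bits remain
Read 2: bits[7:9] width=2 -> value=2 (bin 10); offset now 9 = byte 1 bit 1; 31 bits remain
Read 3: bits[9:14] width=5 -> value=20 (bin 10100); offset now 14 = byte 1 bit 6; 26 bits remain

Answer: value=60 offset=7
value=2 offset=9
value=20 offset=14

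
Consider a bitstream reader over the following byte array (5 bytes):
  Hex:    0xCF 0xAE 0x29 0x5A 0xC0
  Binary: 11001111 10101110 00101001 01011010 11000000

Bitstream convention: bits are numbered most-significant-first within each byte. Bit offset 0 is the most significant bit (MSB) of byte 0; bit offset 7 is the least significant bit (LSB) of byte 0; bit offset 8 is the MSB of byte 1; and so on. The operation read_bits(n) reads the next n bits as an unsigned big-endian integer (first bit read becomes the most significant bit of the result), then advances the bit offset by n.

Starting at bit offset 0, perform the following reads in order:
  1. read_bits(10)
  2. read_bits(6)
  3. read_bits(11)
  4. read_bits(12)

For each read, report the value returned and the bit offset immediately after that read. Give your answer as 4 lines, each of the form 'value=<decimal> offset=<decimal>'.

Answer: value=830 offset=10
value=46 offset=16
value=330 offset=27
value=3424 offset=39

Derivation:
Read 1: bits[0:10] width=10 -> value=830 (bin 1100111110); offset now 10 = byte 1 bit 2; 30 bits remain
Read 2: bits[10:16] width=6 -> value=46 (bin 101110); offset now 16 = byte 2 bit 0; 24 bits remain
Read 3: bits[16:27] width=11 -> value=330 (bin 00101001010); offset now 27 = byte 3 bit 3; 13 bits remain
Read 4: bits[27:39] width=12 -> value=3424 (bin 110101100000); offset now 39 = byte 4 bit 7; 1 bits remain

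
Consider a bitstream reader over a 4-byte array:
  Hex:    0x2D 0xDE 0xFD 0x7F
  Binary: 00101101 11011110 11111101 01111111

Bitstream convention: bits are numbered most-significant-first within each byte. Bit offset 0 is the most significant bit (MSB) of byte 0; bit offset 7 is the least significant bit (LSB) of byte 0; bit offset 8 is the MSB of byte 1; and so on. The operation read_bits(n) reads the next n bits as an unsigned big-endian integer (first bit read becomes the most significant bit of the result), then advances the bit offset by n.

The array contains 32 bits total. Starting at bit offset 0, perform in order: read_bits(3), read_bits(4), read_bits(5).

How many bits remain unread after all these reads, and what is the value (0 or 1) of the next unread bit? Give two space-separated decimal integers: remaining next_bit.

Answer: 20 1

Derivation:
Read 1: bits[0:3] width=3 -> value=1 (bin 001); offset now 3 = byte 0 bit 3; 29 bits remain
Read 2: bits[3:7] width=4 -> value=6 (bin 0110); offset now 7 = byte 0 bit 7; 25 bits remain
Read 3: bits[7:12] width=5 -> value=29 (bin 11101); offset now 12 = byte 1 bit 4; 20 bits remain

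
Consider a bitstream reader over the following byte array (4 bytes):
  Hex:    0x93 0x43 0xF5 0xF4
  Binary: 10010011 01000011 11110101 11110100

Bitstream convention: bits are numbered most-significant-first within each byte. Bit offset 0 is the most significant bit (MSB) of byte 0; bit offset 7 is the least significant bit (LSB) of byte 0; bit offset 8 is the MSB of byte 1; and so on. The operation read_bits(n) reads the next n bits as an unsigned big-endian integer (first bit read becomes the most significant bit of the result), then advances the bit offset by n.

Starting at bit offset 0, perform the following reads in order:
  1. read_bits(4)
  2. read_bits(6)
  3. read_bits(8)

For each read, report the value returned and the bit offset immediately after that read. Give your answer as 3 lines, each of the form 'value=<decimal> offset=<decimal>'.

Read 1: bits[0:4] width=4 -> value=9 (bin 1001); offset now 4 = byte 0 bit 4; 28 bits remain
Read 2: bits[4:10] width=6 -> value=13 (bin 001101); offset now 10 = byte 1 bit 2; 22 bits remain
Read 3: bits[10:18] width=8 -> value=15 (bin 00001111); offset now 18 = byte 2 bit 2; 14 bits remain

Answer: value=9 offset=4
value=13 offset=10
value=15 offset=18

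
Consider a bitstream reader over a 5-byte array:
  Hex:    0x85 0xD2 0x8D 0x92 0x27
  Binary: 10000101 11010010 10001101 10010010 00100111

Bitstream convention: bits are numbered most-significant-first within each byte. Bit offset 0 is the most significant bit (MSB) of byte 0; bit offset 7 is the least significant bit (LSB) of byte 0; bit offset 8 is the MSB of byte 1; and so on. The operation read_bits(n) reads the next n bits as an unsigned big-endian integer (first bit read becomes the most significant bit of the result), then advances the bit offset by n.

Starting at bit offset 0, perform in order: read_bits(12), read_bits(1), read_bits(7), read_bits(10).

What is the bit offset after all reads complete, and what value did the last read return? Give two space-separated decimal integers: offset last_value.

Answer: 30 868

Derivation:
Read 1: bits[0:12] width=12 -> value=2141 (bin 100001011101); offset now 12 = byte 1 bit 4; 28 bits remain
Read 2: bits[12:13] width=1 -> value=0 (bin 0); offset now 13 = byte 1 bit 5; 27 bits remain
Read 3: bits[13:20] width=7 -> value=40 (bin 0101000); offset now 20 = byte 2 bit 4; 20 bits remain
Read 4: bits[20:30] width=10 -> value=868 (bin 1101100100); offset now 30 = byte 3 bit 6; 10 bits remain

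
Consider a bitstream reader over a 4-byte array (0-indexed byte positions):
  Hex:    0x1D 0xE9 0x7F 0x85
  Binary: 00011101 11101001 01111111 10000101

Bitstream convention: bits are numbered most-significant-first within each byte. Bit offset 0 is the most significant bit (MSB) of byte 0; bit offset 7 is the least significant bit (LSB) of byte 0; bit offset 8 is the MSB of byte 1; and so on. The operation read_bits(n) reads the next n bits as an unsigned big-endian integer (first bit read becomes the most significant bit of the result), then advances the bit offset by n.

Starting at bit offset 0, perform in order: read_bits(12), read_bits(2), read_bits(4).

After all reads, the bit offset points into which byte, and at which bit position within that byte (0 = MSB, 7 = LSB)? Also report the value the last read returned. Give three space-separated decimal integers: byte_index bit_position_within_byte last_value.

Read 1: bits[0:12] width=12 -> value=478 (bin 000111011110); offset now 12 = byte 1 bit 4; 20 bits remain
Read 2: bits[12:14] width=2 -> value=2 (bin 10); offset now 14 = byte 1 bit 6; 18 bits remain
Read 3: bits[14:18] width=4 -> value=5 (bin 0101); offset now 18 = byte 2 bit 2; 14 bits remain

Answer: 2 2 5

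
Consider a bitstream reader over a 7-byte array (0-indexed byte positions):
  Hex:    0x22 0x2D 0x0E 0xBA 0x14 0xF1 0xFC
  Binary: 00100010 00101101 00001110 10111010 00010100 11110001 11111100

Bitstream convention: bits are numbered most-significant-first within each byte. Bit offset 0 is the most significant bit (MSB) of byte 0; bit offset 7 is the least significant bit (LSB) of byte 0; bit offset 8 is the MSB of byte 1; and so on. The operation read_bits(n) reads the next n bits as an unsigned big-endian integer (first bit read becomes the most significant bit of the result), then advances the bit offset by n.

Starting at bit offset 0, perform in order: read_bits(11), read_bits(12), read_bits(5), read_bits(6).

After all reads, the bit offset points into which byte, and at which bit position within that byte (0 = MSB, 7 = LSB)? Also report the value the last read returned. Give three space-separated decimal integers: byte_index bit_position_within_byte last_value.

Read 1: bits[0:11] width=11 -> value=273 (bin 00100010001); offset now 11 = byte 1 bit 3; 45 bits remain
Read 2: bits[11:23] width=12 -> value=1671 (bin 011010000111); offset now 23 = byte 2 bit 7; 33 bits remain
Read 3: bits[23:28] width=5 -> value=11 (bin 01011); offset now 28 = byte 3 bit 4; 28 bits remain
Read 4: bits[28:34] width=6 -> value=40 (bin 101000); offset now 34 = byte 4 bit 2; 22 bits remain

Answer: 4 2 40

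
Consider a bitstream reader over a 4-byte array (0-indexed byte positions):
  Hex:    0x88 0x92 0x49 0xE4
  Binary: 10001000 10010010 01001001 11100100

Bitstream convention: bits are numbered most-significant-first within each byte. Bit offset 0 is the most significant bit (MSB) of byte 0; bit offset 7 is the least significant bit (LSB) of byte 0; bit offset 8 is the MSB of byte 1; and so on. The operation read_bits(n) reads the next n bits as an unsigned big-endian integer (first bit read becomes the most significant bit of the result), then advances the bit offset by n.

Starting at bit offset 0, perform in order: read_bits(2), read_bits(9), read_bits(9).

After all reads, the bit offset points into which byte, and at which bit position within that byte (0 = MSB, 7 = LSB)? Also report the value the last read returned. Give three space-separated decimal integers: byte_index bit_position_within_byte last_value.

Read 1: bits[0:2] width=2 -> value=2 (bin 10); offset now 2 = byte 0 bit 2; 30 bits remain
Read 2: bits[2:11] width=9 -> value=68 (bin 001000100); offset now 11 = byte 1 bit 3; 21 bits remain
Read 3: bits[11:20] width=9 -> value=292 (bin 100100100); offset now 20 = byte 2 bit 4; 12 bits remain

Answer: 2 4 292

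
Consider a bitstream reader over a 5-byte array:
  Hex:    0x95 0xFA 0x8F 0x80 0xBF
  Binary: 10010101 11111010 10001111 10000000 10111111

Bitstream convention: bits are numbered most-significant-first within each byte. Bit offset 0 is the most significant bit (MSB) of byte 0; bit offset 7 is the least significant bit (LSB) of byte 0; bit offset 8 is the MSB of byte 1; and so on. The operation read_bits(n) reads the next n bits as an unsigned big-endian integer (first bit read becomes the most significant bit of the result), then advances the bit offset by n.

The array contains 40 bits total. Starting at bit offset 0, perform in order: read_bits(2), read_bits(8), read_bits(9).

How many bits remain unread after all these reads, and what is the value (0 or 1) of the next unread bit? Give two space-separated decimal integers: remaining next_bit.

Read 1: bits[0:2] width=2 -> value=2 (bin 10); offset now 2 = byte 0 bit 2; 38 bits remain
Read 2: bits[2:10] width=8 -> value=87 (bin 01010111); offset now 10 = byte 1 bit 2; 30 bits remain
Read 3: bits[10:19] width=9 -> value=468 (bin 111010100); offset now 19 = byte 2 bit 3; 21 bits remain

Answer: 21 0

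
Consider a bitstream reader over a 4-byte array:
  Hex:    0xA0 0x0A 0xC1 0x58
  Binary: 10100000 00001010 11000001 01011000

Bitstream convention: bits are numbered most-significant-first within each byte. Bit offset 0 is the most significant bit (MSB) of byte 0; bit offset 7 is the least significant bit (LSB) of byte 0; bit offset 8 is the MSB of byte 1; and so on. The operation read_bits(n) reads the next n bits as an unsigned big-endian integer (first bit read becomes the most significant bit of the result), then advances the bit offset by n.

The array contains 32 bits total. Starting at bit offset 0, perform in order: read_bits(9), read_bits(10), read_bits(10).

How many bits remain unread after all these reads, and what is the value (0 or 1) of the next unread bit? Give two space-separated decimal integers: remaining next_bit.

Answer: 3 0

Derivation:
Read 1: bits[0:9] width=9 -> value=320 (bin 101000000); offset now 9 = byte 1 bit 1; 23 bits remain
Read 2: bits[9:19] width=10 -> value=86 (bin 0001010110); offset now 19 = byte 2 bit 3; 13 bits remain
Read 3: bits[19:29] width=10 -> value=43 (bin 0000101011); offset now 29 = byte 3 bit 5; 3 bits remain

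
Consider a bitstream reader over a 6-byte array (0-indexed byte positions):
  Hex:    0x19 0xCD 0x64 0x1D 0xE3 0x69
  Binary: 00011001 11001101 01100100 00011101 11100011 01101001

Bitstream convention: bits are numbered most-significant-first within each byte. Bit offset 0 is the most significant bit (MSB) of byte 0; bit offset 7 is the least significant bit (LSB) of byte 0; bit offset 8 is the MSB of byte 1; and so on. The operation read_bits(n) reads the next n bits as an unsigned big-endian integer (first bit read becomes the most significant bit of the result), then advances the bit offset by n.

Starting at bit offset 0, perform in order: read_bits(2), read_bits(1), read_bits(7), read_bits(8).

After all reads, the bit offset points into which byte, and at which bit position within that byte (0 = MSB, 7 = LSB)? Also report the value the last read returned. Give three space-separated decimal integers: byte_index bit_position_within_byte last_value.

Answer: 2 2 53

Derivation:
Read 1: bits[0:2] width=2 -> value=0 (bin 00); offset now 2 = byte 0 bit 2; 46 bits remain
Read 2: bits[2:3] width=1 -> value=0 (bin 0); offset now 3 = byte 0 bit 3; 45 bits remain
Read 3: bits[3:10] width=7 -> value=103 (bin 1100111); offset now 10 = byte 1 bit 2; 38 bits remain
Read 4: bits[10:18] width=8 -> value=53 (bin 00110101); offset now 18 = byte 2 bit 2; 30 bits remain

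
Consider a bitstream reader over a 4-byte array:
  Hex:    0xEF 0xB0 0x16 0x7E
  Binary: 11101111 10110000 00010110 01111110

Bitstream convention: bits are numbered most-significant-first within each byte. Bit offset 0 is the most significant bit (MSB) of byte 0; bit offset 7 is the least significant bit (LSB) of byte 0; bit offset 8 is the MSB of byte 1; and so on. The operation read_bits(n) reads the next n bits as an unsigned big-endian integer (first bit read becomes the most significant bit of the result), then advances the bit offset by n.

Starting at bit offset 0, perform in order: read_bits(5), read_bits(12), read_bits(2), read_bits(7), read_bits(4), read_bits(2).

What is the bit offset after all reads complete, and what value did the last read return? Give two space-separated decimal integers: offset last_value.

Read 1: bits[0:5] width=5 -> value=29 (bin 11101); offset now 5 = byte 0 bit 5; 27 bits remain
Read 2: bits[5:17] width=12 -> value=3936 (bin 111101100000); offset now 17 = byte 2 bit 1; 15 bits remain
Read 3: bits[17:19] width=2 -> value=0 (bin 00); offset now 19 = byte 2 bit 3; 13 bits remain
Read 4: bits[19:26] width=7 -> value=89 (bin 1011001); offset now 26 = byte 3 bit 2; 6 bits remain
Read 5: bits[26:30] width=4 -> value=15 (bin 1111); offset now 30 = byte 3 bit 6; 2 bits remain
Read 6: bits[30:32] width=2 -> value=2 (bin 10); offset now 32 = byte 4 bit 0; 0 bits remain

Answer: 32 2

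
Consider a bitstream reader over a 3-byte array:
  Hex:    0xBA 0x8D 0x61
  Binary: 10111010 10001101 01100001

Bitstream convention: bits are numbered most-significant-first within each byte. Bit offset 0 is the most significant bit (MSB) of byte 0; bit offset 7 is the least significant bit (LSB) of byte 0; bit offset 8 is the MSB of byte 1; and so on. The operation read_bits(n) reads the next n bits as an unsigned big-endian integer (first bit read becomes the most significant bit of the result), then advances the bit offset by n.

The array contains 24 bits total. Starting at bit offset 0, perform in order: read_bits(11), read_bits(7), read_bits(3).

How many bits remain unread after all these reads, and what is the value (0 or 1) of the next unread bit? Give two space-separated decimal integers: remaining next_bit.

Answer: 3 0

Derivation:
Read 1: bits[0:11] width=11 -> value=1492 (bin 10111010100); offset now 11 = byte 1 bit 3; 13 bits remain
Read 2: bits[11:18] width=7 -> value=53 (bin 0110101); offset now 18 = byte 2 bit 2; 6 bits remain
Read 3: bits[18:21] width=3 -> value=4 (bin 100); offset now 21 = byte 2 bit 5; 3 bits remain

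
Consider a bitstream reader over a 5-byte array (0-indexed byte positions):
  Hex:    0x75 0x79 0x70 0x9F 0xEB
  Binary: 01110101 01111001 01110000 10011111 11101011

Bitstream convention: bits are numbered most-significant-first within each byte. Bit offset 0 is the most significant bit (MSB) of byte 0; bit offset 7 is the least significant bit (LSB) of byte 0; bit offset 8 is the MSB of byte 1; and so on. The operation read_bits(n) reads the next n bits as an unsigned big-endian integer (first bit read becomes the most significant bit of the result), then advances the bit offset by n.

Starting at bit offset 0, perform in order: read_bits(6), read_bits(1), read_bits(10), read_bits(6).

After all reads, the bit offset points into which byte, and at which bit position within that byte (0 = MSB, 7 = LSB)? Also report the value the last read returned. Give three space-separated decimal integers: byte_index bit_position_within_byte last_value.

Read 1: bits[0:6] width=6 -> value=29 (bin 011101); offset now 6 = byte 0 bit 6; 34 bits remain
Read 2: bits[6:7] width=1 -> value=0 (bin 0); offset now 7 = byte 0 bit 7; 33 bits remain
Read 3: bits[7:17] width=10 -> value=754 (bin 1011110010); offset now 17 = byte 2 bit 1; 23 bits remain
Read 4: bits[17:23] width=6 -> value=56 (bin 111000); offset now 23 = byte 2 bit 7; 17 bits remain

Answer: 2 7 56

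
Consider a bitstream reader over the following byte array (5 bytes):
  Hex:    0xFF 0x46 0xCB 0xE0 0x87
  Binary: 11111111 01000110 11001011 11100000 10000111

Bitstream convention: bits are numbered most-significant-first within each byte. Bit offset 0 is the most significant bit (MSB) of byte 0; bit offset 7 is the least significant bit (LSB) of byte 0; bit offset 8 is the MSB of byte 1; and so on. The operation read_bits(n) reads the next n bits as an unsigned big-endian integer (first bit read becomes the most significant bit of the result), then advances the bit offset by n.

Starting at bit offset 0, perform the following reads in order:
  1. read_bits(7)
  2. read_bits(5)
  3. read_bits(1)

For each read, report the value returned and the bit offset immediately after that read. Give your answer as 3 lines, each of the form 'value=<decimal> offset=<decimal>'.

Answer: value=127 offset=7
value=20 offset=12
value=0 offset=13

Derivation:
Read 1: bits[0:7] width=7 -> value=127 (bin 1111111); offset now 7 = byte 0 bit 7; 33 bits remain
Read 2: bits[7:12] width=5 -> value=20 (bin 10100); offset now 12 = byte 1 bit 4; 28 bits remain
Read 3: bits[12:13] width=1 -> value=0 (bin 0); offset now 13 = byte 1 bit 5; 27 bits remain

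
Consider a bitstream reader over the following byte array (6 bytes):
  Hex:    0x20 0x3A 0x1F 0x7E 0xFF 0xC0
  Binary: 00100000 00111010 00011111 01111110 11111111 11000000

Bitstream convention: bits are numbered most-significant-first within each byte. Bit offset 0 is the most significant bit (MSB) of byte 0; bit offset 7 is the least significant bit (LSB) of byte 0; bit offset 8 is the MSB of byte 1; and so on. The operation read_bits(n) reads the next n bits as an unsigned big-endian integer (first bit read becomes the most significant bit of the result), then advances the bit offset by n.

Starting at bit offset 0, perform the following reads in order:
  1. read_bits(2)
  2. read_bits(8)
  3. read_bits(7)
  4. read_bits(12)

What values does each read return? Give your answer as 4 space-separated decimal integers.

Answer: 0 128 116 1007

Derivation:
Read 1: bits[0:2] width=2 -> value=0 (bin 00); offset now 2 = byte 0 bit 2; 46 bits remain
Read 2: bits[2:10] width=8 -> value=128 (bin 10000000); offset now 10 = byte 1 bit 2; 38 bits remain
Read 3: bits[10:17] width=7 -> value=116 (bin 1110100); offset now 17 = byte 2 bit 1; 31 bits remain
Read 4: bits[17:29] width=12 -> value=1007 (bin 001111101111); offset now 29 = byte 3 bit 5; 19 bits remain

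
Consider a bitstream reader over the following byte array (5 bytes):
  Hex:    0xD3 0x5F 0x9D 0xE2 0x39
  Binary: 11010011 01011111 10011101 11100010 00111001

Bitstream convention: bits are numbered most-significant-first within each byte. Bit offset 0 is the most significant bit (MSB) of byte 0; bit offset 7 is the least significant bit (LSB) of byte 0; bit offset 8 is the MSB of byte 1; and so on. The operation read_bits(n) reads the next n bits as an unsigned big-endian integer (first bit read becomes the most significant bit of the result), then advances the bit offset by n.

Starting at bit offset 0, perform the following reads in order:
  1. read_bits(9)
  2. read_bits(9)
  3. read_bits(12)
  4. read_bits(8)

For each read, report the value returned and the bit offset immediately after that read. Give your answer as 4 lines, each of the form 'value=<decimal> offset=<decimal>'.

Answer: value=422 offset=9
value=382 offset=18
value=1912 offset=30
value=142 offset=38

Derivation:
Read 1: bits[0:9] width=9 -> value=422 (bin 110100110); offset now 9 = byte 1 bit 1; 31 bits remain
Read 2: bits[9:18] width=9 -> value=382 (bin 101111110); offset now 18 = byte 2 bit 2; 22 bits remain
Read 3: bits[18:30] width=12 -> value=1912 (bin 011101111000); offset now 30 = byte 3 bit 6; 10 bits remain
Read 4: bits[30:38] width=8 -> value=142 (bin 10001110); offset now 38 = byte 4 bit 6; 2 bits remain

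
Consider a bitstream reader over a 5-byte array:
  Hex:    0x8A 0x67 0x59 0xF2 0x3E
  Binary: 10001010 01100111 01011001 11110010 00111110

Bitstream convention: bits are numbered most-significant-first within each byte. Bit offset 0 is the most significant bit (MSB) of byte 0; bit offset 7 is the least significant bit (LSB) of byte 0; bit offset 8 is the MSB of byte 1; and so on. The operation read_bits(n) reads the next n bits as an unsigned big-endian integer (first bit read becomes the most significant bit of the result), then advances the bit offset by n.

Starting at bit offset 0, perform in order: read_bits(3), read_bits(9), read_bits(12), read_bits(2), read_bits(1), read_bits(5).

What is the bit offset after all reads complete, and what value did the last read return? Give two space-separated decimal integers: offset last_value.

Answer: 32 18

Derivation:
Read 1: bits[0:3] width=3 -> value=4 (bin 100); offset now 3 = byte 0 bit 3; 37 bits remain
Read 2: bits[3:12] width=9 -> value=166 (bin 010100110); offset now 12 = byte 1 bit 4; 28 bits remain
Read 3: bits[12:24] width=12 -> value=1881 (bin 011101011001); offset now 24 = byte 3 bit 0; 16 bits remain
Read 4: bits[24:26] width=2 -> value=3 (bin 11); offset now 26 = byte 3 bit 2; 14 bits remain
Read 5: bits[26:27] width=1 -> value=1 (bin 1); offset now 27 = byte 3 bit 3; 13 bits remain
Read 6: bits[27:32] width=5 -> value=18 (bin 10010); offset now 32 = byte 4 bit 0; 8 bits remain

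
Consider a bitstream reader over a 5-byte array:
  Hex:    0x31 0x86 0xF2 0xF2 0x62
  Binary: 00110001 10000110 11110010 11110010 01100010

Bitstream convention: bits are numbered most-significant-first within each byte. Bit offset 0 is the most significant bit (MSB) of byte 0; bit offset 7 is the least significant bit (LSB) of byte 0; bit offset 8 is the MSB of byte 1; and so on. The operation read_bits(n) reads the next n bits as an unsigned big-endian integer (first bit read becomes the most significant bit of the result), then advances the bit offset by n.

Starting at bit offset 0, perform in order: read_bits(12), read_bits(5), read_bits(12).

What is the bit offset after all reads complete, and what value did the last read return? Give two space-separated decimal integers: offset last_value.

Answer: 29 3678

Derivation:
Read 1: bits[0:12] width=12 -> value=792 (bin 001100011000); offset now 12 = byte 1 bit 4; 28 bits remain
Read 2: bits[12:17] width=5 -> value=13 (bin 01101); offset now 17 = byte 2 bit 1; 23 bits remain
Read 3: bits[17:29] width=12 -> value=3678 (bin 111001011110); offset now 29 = byte 3 bit 5; 11 bits remain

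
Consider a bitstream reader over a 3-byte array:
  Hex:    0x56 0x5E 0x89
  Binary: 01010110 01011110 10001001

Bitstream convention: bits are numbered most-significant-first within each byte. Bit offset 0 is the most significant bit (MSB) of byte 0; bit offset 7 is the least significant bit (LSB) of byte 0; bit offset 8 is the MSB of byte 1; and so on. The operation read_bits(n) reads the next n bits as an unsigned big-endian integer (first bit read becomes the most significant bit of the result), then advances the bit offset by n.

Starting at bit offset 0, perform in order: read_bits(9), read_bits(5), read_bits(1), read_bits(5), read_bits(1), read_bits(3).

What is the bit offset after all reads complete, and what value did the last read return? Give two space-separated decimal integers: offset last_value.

Answer: 24 1

Derivation:
Read 1: bits[0:9] width=9 -> value=172 (bin 010101100); offset now 9 = byte 1 bit 1; 15 bits remain
Read 2: bits[9:14] width=5 -> value=23 (bin 10111); offset now 14 = byte 1 bit 6; 10 bits remain
Read 3: bits[14:15] width=1 -> value=1 (bin 1); offset now 15 = byte 1 bit 7; 9 bits remain
Read 4: bits[15:20] width=5 -> value=8 (bin 01000); offset now 20 = byte 2 bit 4; 4 bits remain
Read 5: bits[20:21] width=1 -> value=1 (bin 1); offset now 21 = byte 2 bit 5; 3 bits remain
Read 6: bits[21:24] width=3 -> value=1 (bin 001); offset now 24 = byte 3 bit 0; 0 bits remain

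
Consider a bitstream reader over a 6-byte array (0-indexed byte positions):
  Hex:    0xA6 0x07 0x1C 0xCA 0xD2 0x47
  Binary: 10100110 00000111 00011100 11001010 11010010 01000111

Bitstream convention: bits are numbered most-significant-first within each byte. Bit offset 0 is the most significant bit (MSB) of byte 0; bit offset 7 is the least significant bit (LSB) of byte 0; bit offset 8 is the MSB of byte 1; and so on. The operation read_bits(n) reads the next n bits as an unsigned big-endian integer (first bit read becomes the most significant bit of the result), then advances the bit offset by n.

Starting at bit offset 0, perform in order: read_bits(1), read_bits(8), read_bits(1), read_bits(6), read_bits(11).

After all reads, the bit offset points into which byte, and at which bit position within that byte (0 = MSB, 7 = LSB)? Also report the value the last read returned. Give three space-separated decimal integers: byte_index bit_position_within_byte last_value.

Read 1: bits[0:1] width=1 -> value=1 (bin 1); offset now 1 = byte 0 bit 1; 47 bits remain
Read 2: bits[1:9] width=8 -> value=76 (bin 01001100); offset now 9 = byte 1 bit 1; 39 bits remain
Read 3: bits[9:10] width=1 -> value=0 (bin 0); offset now 10 = byte 1 bit 2; 38 bits remain
Read 4: bits[10:16] width=6 -> value=7 (bin 000111); offset now 16 = byte 2 bit 0; 32 bits remain
Read 5: bits[16:27] width=11 -> value=230 (bin 00011100110); offset now 27 = byte 3 bit 3; 21 bits remain

Answer: 3 3 230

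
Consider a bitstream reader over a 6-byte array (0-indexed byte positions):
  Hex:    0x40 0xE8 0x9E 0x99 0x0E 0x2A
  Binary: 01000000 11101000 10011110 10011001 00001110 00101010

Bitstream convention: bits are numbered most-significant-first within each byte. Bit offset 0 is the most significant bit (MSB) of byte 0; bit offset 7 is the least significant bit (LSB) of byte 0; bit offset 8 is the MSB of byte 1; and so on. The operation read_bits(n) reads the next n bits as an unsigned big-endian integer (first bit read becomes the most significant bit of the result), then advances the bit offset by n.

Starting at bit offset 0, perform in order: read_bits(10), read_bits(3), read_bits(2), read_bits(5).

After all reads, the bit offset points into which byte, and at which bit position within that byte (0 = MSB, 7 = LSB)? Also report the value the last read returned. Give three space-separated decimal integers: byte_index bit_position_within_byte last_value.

Read 1: bits[0:10] width=10 -> value=259 (bin 0100000011); offset now 10 = byte 1 bit 2; 38 bits remain
Read 2: bits[10:13] width=3 -> value=5 (bin 101); offset now 13 = byte 1 bit 5; 35 bits remain
Read 3: bits[13:15] width=2 -> value=0 (bin 00); offset now 15 = byte 1 bit 7; 33 bits remain
Read 4: bits[15:20] width=5 -> value=9 (bin 01001); offset now 20 = byte 2 bit 4; 28 bits remain

Answer: 2 4 9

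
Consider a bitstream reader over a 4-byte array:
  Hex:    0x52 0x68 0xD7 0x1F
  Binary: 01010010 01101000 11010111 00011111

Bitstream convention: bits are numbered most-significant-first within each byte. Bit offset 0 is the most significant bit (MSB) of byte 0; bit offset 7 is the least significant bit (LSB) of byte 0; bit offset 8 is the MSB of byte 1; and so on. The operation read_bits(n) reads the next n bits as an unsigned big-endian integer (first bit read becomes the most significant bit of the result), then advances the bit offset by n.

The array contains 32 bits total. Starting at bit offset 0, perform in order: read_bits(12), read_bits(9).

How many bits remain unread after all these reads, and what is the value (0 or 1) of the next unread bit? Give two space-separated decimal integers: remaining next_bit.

Answer: 11 1

Derivation:
Read 1: bits[0:12] width=12 -> value=1318 (bin 010100100110); offset now 12 = byte 1 bit 4; 20 bits remain
Read 2: bits[12:21] width=9 -> value=282 (bin 100011010); offset now 21 = byte 2 bit 5; 11 bits remain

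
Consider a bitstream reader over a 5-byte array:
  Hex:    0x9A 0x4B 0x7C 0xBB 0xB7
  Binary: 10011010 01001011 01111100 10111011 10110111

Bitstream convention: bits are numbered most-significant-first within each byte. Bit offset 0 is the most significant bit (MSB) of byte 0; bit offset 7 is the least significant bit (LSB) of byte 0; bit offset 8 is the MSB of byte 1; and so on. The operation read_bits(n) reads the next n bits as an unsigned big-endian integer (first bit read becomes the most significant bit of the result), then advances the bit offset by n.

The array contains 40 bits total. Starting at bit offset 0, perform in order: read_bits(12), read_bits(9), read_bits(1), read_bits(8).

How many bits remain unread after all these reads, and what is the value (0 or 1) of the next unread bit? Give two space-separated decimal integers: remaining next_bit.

Read 1: bits[0:12] width=12 -> value=2468 (bin 100110100100); offset now 12 = byte 1 bit 4; 28 bits remain
Read 2: bits[12:21] width=9 -> value=367 (bin 101101111); offset now 21 = byte 2 bit 5; 19 bits remain
Read 3: bits[21:22] width=1 -> value=1 (bin 1); offset now 22 = byte 2 bit 6; 18 bits remain
Read 4: bits[22:30] width=8 -> value=46 (bin 00101110); offset now 30 = byte 3 bit 6; 10 bits remain

Answer: 10 1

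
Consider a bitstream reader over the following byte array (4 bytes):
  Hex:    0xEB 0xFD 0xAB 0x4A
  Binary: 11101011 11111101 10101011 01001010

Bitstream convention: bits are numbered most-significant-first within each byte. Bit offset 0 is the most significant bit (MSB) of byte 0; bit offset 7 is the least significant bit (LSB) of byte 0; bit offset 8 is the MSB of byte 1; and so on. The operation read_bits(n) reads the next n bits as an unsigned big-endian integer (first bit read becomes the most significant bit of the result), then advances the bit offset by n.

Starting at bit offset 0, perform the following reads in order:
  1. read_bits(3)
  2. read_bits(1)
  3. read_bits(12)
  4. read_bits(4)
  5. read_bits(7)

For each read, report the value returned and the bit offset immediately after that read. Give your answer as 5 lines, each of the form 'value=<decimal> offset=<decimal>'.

Read 1: bits[0:3] width=3 -> value=7 (bin 111); offset now 3 = byte 0 bit 3; 29 bits remain
Read 2: bits[3:4] width=1 -> value=0 (bin 0); offset now 4 = byte 0 bit 4; 28 bits remain
Read 3: bits[4:16] width=12 -> value=3069 (bin 101111111101); offset now 16 = byte 2 bit 0; 16 bits remain
Read 4: bits[16:20] width=4 -> value=10 (bin 1010); offset now 20 = byte 2 bit 4; 12 bits remain
Read 5: bits[20:27] width=7 -> value=90 (bin 1011010); offset now 27 = byte 3 bit 3; 5 bits remain

Answer: value=7 offset=3
value=0 offset=4
value=3069 offset=16
value=10 offset=20
value=90 offset=27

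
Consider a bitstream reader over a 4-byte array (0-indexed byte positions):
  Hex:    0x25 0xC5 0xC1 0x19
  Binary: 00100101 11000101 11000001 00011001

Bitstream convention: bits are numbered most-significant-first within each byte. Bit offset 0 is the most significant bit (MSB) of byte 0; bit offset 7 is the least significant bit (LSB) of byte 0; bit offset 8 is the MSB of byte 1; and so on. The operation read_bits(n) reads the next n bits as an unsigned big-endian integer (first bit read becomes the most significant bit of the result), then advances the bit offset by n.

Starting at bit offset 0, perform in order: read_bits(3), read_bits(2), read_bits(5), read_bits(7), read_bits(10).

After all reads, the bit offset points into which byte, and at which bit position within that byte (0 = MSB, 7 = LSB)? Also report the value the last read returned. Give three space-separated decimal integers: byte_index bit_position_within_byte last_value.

Read 1: bits[0:3] width=3 -> value=1 (bin 001); offset now 3 = byte 0 bit 3; 29 bits remain
Read 2: bits[3:5] width=2 -> value=0 (bin 00); offset now 5 = byte 0 bit 5; 27 bits remain
Read 3: bits[5:10] width=5 -> value=23 (bin 10111); offset now 10 = byte 1 bit 2; 22 bits remain
Read 4: bits[10:17] width=7 -> value=11 (bin 0001011); offset now 17 = byte 2 bit 1; 15 bits remain
Read 5: bits[17:27] width=10 -> value=520 (bin 1000001000); offset now 27 = byte 3 bit 3; 5 bits remain

Answer: 3 3 520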